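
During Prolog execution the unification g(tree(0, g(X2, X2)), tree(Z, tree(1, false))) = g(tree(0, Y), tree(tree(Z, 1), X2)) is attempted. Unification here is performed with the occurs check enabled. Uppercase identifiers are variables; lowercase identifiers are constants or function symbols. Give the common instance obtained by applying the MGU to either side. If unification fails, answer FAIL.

FAIL

Decompose g/2: tree(0, g(X2, X2)) = tree(0, Y),  tree(Z, tree(1, false)) = tree(tree(Z, 1), X2).
Decompose tree/2: 0 = 0,  g(X2, X2) = Y.
Delete trivial equation 0 = 0.
Bind Y := g(X2, X2); no other remaining equation mentions Y.
Decompose tree/2: Z = tree(Z, 1),  tree(1, false) = X2.
Occurs check fails: Z occurs in tree(Z, 1); the equation Z = tree(Z, 1) has no finite solution.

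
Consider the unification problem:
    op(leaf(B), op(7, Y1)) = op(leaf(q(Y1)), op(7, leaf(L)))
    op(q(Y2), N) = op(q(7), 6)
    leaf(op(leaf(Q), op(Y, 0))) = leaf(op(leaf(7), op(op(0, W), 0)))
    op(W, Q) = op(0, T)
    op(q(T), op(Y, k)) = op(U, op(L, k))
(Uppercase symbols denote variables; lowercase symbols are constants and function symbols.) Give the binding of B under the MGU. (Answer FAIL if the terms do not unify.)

Decompose op/2: leaf(B) = leaf(q(Y1)),  op(7, Y1) = op(7, leaf(L)).
Decompose leaf/1: B = q(Y1).
Bind B := q(Y1); no other remaining equation mentions B.
Decompose op/2: 7 = 7,  Y1 = leaf(L).
Delete trivial equation 7 = 7.
Bind Y1 := leaf(L); no other remaining equation mentions Y1. Substituting into the earlier binding gives B := q(leaf(L)).
Decompose op/2: q(Y2) = q(7),  N = 6.
Decompose q/1: Y2 = 7.
Bind Y2 := 7; no other remaining equation mentions Y2.
Bind N := 6; no other remaining equation mentions N.
Decompose leaf/1: op(leaf(Q), op(Y, 0)) = op(leaf(7), op(op(0, W), 0)).
Decompose op/2: leaf(Q) = leaf(7),  op(Y, 0) = op(op(0, W), 0).
Decompose leaf/1: Q = 7.
Bind Q := 7; substituting into the one remaining equation that mentions Q gives: op(W, 7) = op(0, T).
Decompose op/2: Y = op(0, W),  0 = 0.
Bind Y := op(0, W); substituting into the one remaining equation that mentions Y gives: op(q(T), op(op(0, W), k)) = op(U, op(L, k)).
Delete trivial equation 0 = 0.
Decompose op/2: W = 0,  7 = T.
Bind W := 0; substituting into the one remaining equation that mentions W gives: op(q(T), op(op(0, 0), k)) = op(U, op(L, k)). Substituting into the earlier binding gives Y := op(0, 0).
Bind T := 7; substituting into the remaining equation gives: op(q(7), op(op(0, 0), k)) = op(U, op(L, k)).
Decompose op/2: q(7) = U,  op(op(0, 0), k) = op(L, k).
Bind U := q(7); no other remaining equation mentions U.
Decompose op/2: op(0, 0) = L,  k = k.
Bind L := op(0, 0); no other remaining equation mentions L. Substituting into the earlier bindings gives B := q(leaf(op(0, 0))), Y1 := leaf(op(0, 0)).
Delete trivial equation k = k.
MGU = { B -> q(leaf(op(0, 0))), Y1 -> leaf(op(0, 0)), Y2 -> 7, N -> 6, Q -> 7, Y -> op(0, 0), W -> 0, T -> 7, U -> q(7), L -> op(0, 0) }, so B -> q(leaf(op(0, 0))).

q(leaf(op(0, 0)))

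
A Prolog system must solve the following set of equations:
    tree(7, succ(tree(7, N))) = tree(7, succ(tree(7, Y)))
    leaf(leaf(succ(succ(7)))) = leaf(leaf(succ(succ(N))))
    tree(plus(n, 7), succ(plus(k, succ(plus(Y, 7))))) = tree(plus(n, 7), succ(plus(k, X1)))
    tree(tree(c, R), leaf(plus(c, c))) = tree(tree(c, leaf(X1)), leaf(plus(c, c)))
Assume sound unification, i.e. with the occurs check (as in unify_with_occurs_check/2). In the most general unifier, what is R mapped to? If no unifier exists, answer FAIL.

Decompose tree/2: 7 = 7,  succ(tree(7, N)) = succ(tree(7, Y)).
Delete trivial equation 7 = 7.
Decompose succ/1: tree(7, N) = tree(7, Y).
Decompose tree/2: 7 = 7,  N = Y.
Delete trivial equation 7 = 7.
Bind N := Y; substituting into the one remaining equation that mentions N gives: leaf(leaf(succ(succ(7)))) = leaf(leaf(succ(succ(Y)))).
Decompose leaf/1: leaf(succ(succ(7))) = leaf(succ(succ(Y))).
Decompose leaf/1: succ(succ(7)) = succ(succ(Y)).
Decompose succ/1: succ(7) = succ(Y).
Decompose succ/1: 7 = Y.
Bind Y := 7; substituting into the one remaining equation that mentions Y gives: tree(plus(n, 7), succ(plus(k, succ(plus(7, 7))))) = tree(plus(n, 7), succ(plus(k, X1))). Substituting into the earlier binding gives N := 7.
Decompose tree/2: plus(n, 7) = plus(n, 7),  succ(plus(k, succ(plus(7, 7)))) = succ(plus(k, X1)).
Delete trivial equation plus(n, 7) = plus(n, 7).
Decompose succ/1: plus(k, succ(plus(7, 7))) = plus(k, X1).
Decompose plus/2: k = k,  succ(plus(7, 7)) = X1.
Delete trivial equation k = k.
Bind X1 := succ(plus(7, 7)); substituting into the remaining equation gives: tree(tree(c, R), leaf(plus(c, c))) = tree(tree(c, leaf(succ(plus(7, 7)))), leaf(plus(c, c))).
Decompose tree/2: tree(c, R) = tree(c, leaf(succ(plus(7, 7)))),  leaf(plus(c, c)) = leaf(plus(c, c)).
Decompose tree/2: c = c,  R = leaf(succ(plus(7, 7))).
Delete trivial equation c = c.
Bind R := leaf(succ(plus(7, 7))); no other remaining equation mentions R.
Delete trivial equation leaf(plus(c, c)) = leaf(plus(c, c)).
MGU = { N ↦ 7, Y ↦ 7, X1 ↦ succ(plus(7, 7)), R ↦ leaf(succ(plus(7, 7))) }, so R ↦ leaf(succ(plus(7, 7))).

leaf(succ(plus(7, 7)))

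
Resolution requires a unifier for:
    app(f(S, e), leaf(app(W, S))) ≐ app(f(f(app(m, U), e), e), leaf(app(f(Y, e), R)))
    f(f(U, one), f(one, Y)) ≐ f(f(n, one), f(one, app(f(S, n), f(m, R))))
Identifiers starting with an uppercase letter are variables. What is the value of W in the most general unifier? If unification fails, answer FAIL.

f(app(f(f(app(m, n), e), n), f(m, f(app(m, n), e))), e)

Decompose app/2: f(S, e) ≐ f(f(app(m, U), e), e),  leaf(app(W, S)) ≐ leaf(app(f(Y, e), R)).
Decompose f/2: S ≐ f(app(m, U), e),  e ≐ e.
Bind S := f(app(m, U), e); substituting into the 2 remaining equations that mention S gives: leaf(app(W, f(app(m, U), e))) ≐ leaf(app(f(Y, e), R)),  f(f(U, one), f(one, Y)) ≐ f(f(n, one), f(one, app(f(f(app(m, U), e), n), f(m, R)))).
Delete trivial equation e ≐ e.
Decompose leaf/1: app(W, f(app(m, U), e)) ≐ app(f(Y, e), R).
Decompose app/2: W ≐ f(Y, e),  f(app(m, U), e) ≐ R.
Bind W := f(Y, e); no other remaining equation mentions W.
Bind R := f(app(m, U), e); substituting into the remaining equation gives: f(f(U, one), f(one, Y)) ≐ f(f(n, one), f(one, app(f(f(app(m, U), e), n), f(m, f(app(m, U), e))))).
Decompose f/2: f(U, one) ≐ f(n, one),  f(one, Y) ≐ f(one, app(f(f(app(m, U), e), n), f(m, f(app(m, U), e)))).
Decompose f/2: U ≐ n,  one ≐ one.
Bind U := n; substituting into the one remaining equation that mentions U gives: f(one, Y) ≐ f(one, app(f(f(app(m, n), e), n), f(m, f(app(m, n), e)))). Substituting into the earlier bindings gives S := f(app(m, n), e), R := f(app(m, n), e).
Delete trivial equation one ≐ one.
Decompose f/2: one ≐ one,  Y ≐ app(f(f(app(m, n), e), n), f(m, f(app(m, n), e))).
Delete trivial equation one ≐ one.
Bind Y := app(f(f(app(m, n), e), n), f(m, f(app(m, n), e))). Substituting into the earlier binding gives W := f(app(f(f(app(m, n), e), n), f(m, f(app(m, n), e))), e).
MGU = { S -> f(app(m, n), e), W -> f(app(f(f(app(m, n), e), n), f(m, f(app(m, n), e))), e), R -> f(app(m, n), e), U -> n, Y -> app(f(f(app(m, n), e), n), f(m, f(app(m, n), e))) }, so W -> f(app(f(f(app(m, n), e), n), f(m, f(app(m, n), e))), e).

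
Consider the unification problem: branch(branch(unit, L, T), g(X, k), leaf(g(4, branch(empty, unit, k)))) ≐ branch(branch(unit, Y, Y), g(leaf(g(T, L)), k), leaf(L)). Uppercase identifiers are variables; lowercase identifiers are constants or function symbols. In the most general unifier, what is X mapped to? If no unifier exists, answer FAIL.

leaf(g(g(4, branch(empty, unit, k)), g(4, branch(empty, unit, k))))

Decompose branch/3: branch(unit, L, T) ≐ branch(unit, Y, Y),  g(X, k) ≐ g(leaf(g(T, L)), k),  leaf(g(4, branch(empty, unit, k))) ≐ leaf(L).
Decompose branch/3: unit ≐ unit,  L ≐ Y,  T ≐ Y.
Delete trivial equation unit ≐ unit.
Bind L := Y; substituting into the 2 remaining equations that mention L gives: g(X, k) ≐ g(leaf(g(T, Y)), k),  leaf(g(4, branch(empty, unit, k))) ≐ leaf(Y).
Bind T := Y; substituting into the one remaining equation that mentions T gives: g(X, k) ≐ g(leaf(g(Y, Y)), k).
Decompose g/2: X ≐ leaf(g(Y, Y)),  k ≐ k.
Bind X := leaf(g(Y, Y)); no other remaining equation mentions X.
Delete trivial equation k ≐ k.
Decompose leaf/1: g(4, branch(empty, unit, k)) ≐ Y.
Bind Y := g(4, branch(empty, unit, k)). Substituting into the earlier bindings gives L := g(4, branch(empty, unit, k)), T := g(4, branch(empty, unit, k)), X := leaf(g(g(4, branch(empty, unit, k)), g(4, branch(empty, unit, k)))).
MGU = { L -> g(4, branch(empty, unit, k)), T -> g(4, branch(empty, unit, k)), X -> leaf(g(g(4, branch(empty, unit, k)), g(4, branch(empty, unit, k)))), Y -> g(4, branch(empty, unit, k)) }, so X -> leaf(g(g(4, branch(empty, unit, k)), g(4, branch(empty, unit, k)))).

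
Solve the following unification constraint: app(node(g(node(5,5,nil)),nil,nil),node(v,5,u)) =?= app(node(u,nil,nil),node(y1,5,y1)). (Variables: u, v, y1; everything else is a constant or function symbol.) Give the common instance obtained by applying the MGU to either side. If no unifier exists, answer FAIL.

app(node(g(node(5,5,nil)),nil,nil),node(g(node(5,5,nil)),5,g(node(5,5,nil))))

Decompose app/2: node(g(node(5,5,nil)),nil,nil) =?= node(u,nil,nil),  node(v,5,u) =?= node(y1,5,y1).
Decompose node/3: g(node(5,5,nil)) =?= u,  nil =?= nil,  nil =?= nil.
Bind u := g(node(5,5,nil)); substituting into the one remaining equation that mentions u gives: node(v,5,g(node(5,5,nil))) =?= node(y1,5,y1).
Delete trivial equation nil =?= nil.
Delete trivial equation nil =?= nil.
Decompose node/3: v =?= y1,  5 =?= 5,  g(node(5,5,nil)) =?= y1.
Bind v := y1; no other remaining equation mentions v.
Delete trivial equation 5 =?= 5.
Bind y1 := g(node(5,5,nil)). Substituting into the earlier binding gives v := g(node(5,5,nil)).
Applying the MGU to either side gives app(node(g(node(5,5,nil)),nil,nil),node(g(node(5,5,nil)),5,g(node(5,5,nil)))).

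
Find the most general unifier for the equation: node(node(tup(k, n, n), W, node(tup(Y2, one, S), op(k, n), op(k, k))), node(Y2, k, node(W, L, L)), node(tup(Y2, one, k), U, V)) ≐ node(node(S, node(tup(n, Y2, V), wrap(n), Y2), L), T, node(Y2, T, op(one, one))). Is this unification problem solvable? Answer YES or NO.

NO

Decompose node/3: node(tup(k, n, n), W, node(tup(Y2, one, S), op(k, n), op(k, k))) ≐ node(S, node(tup(n, Y2, V), wrap(n), Y2), L),  node(Y2, k, node(W, L, L)) ≐ T,  node(tup(Y2, one, k), U, V) ≐ node(Y2, T, op(one, one)).
Decompose node/3: tup(k, n, n) ≐ S,  W ≐ node(tup(n, Y2, V), wrap(n), Y2),  node(tup(Y2, one, S), op(k, n), op(k, k)) ≐ L.
Bind S := tup(k, n, n); substituting into the one remaining equation that mentions S gives: node(tup(Y2, one, tup(k, n, n)), op(k, n), op(k, k)) ≐ L.
Bind W := node(tup(n, Y2, V), wrap(n), Y2); substituting into the one remaining equation that mentions W gives: node(Y2, k, node(node(tup(n, Y2, V), wrap(n), Y2), L, L)) ≐ T.
Bind L := node(tup(Y2, one, tup(k, n, n)), op(k, n), op(k, k)); substituting into the one remaining equation that mentions L gives: node(Y2, k, node(node(tup(n, Y2, V), wrap(n), Y2), node(tup(Y2, one, tup(k, n, n)), op(k, n), op(k, k)), node(tup(Y2, one, tup(k, n, n)), op(k, n), op(k, k)))) ≐ T.
Bind T := node(Y2, k, node(node(tup(n, Y2, V), wrap(n), Y2), node(tup(Y2, one, tup(k, n, n)), op(k, n), op(k, k)), node(tup(Y2, one, tup(k, n, n)), op(k, n), op(k, k)))); substituting into the remaining equation gives: node(tup(Y2, one, k), U, V) ≐ node(Y2, node(Y2, k, node(node(tup(n, Y2, V), wrap(n), Y2), node(tup(Y2, one, tup(k, n, n)), op(k, n), op(k, k)), node(tup(Y2, one, tup(k, n, n)), op(k, n), op(k, k)))), op(one, one)).
Decompose node/3: tup(Y2, one, k) ≐ Y2,  U ≐ node(Y2, k, node(node(tup(n, Y2, V), wrap(n), Y2), node(tup(Y2, one, tup(k, n, n)), op(k, n), op(k, k)), node(tup(Y2, one, tup(k, n, n)), op(k, n), op(k, k)))),  V ≐ op(one, one).
Occurs check fails: Y2 occurs in tup(Y2, one, k); the equation Y2 ≐ tup(Y2, one, k) has no finite solution.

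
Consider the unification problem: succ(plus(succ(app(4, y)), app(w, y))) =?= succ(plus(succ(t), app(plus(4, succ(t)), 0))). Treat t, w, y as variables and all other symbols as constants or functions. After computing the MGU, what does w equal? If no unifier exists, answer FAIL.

plus(4, succ(app(4, 0)))

Decompose succ/1: plus(succ(app(4, y)), app(w, y)) =?= plus(succ(t), app(plus(4, succ(t)), 0)).
Decompose plus/2: succ(app(4, y)) =?= succ(t),  app(w, y) =?= app(plus(4, succ(t)), 0).
Decompose succ/1: app(4, y) =?= t.
Bind t := app(4, y); substituting into the remaining equation gives: app(w, y) =?= app(plus(4, succ(app(4, y))), 0).
Decompose app/2: w =?= plus(4, succ(app(4, y))),  y =?= 0.
Bind w := plus(4, succ(app(4, y))); no other remaining equation mentions w.
Bind y := 0. Substituting into the earlier bindings gives t := app(4, 0), w := plus(4, succ(app(4, 0))).
MGU = { t -> app(4, 0), w -> plus(4, succ(app(4, 0))), y -> 0 }, so w -> plus(4, succ(app(4, 0))).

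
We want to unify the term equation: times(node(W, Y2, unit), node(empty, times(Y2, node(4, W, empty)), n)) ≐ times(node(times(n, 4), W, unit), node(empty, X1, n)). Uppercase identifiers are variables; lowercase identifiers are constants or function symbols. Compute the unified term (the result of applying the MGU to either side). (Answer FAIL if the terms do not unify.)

Decompose times/2: node(W, Y2, unit) ≐ node(times(n, 4), W, unit),  node(empty, times(Y2, node(4, W, empty)), n) ≐ node(empty, X1, n).
Decompose node/3: W ≐ times(n, 4),  Y2 ≐ W,  unit ≐ unit.
Bind W := times(n, 4); substituting into the 2 remaining equations that mention W gives: Y2 ≐ times(n, 4),  node(empty, times(Y2, node(4, times(n, 4), empty)), n) ≐ node(empty, X1, n).
Bind Y2 := times(n, 4); substituting into the one remaining equation that mentions Y2 gives: node(empty, times(times(n, 4), node(4, times(n, 4), empty)), n) ≐ node(empty, X1, n).
Delete trivial equation unit ≐ unit.
Decompose node/3: empty ≐ empty,  times(times(n, 4), node(4, times(n, 4), empty)) ≐ X1,  n ≐ n.
Delete trivial equation empty ≐ empty.
Bind X1 := times(times(n, 4), node(4, times(n, 4), empty)); no other remaining equation mentions X1.
Delete trivial equation n ≐ n.
Applying the MGU to either side gives times(node(times(n, 4), times(n, 4), unit), node(empty, times(times(n, 4), node(4, times(n, 4), empty)), n)).

times(node(times(n, 4), times(n, 4), unit), node(empty, times(times(n, 4), node(4, times(n, 4), empty)), n))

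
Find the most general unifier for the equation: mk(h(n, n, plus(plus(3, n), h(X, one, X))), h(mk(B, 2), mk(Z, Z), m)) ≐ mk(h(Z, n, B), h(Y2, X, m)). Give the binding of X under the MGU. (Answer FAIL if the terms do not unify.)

mk(n, n)

Decompose mk/2: h(n, n, plus(plus(3, n), h(X, one, X))) ≐ h(Z, n, B),  h(mk(B, 2), mk(Z, Z), m) ≐ h(Y2, X, m).
Decompose h/3: n ≐ Z,  n ≐ n,  plus(plus(3, n), h(X, one, X)) ≐ B.
Bind Z := n; substituting into the one remaining equation that mentions Z gives: h(mk(B, 2), mk(n, n), m) ≐ h(Y2, X, m).
Delete trivial equation n ≐ n.
Bind B := plus(plus(3, n), h(X, one, X)); substituting into the remaining equation gives: h(mk(plus(plus(3, n), h(X, one, X)), 2), mk(n, n), m) ≐ h(Y2, X, m).
Decompose h/3: mk(plus(plus(3, n), h(X, one, X)), 2) ≐ Y2,  mk(n, n) ≐ X,  m ≐ m.
Bind Y2 := mk(plus(plus(3, n), h(X, one, X)), 2); no other remaining equation mentions Y2.
Bind X := mk(n, n); no other remaining equation mentions X. Substituting into the earlier bindings gives B := plus(plus(3, n), h(mk(n, n), one, mk(n, n))), Y2 := mk(plus(plus(3, n), h(mk(n, n), one, mk(n, n))), 2).
Delete trivial equation m ≐ m.
MGU = { Z -> n, B -> plus(plus(3, n), h(mk(n, n), one, mk(n, n))), Y2 -> mk(plus(plus(3, n), h(mk(n, n), one, mk(n, n))), 2), X -> mk(n, n) }, so X -> mk(n, n).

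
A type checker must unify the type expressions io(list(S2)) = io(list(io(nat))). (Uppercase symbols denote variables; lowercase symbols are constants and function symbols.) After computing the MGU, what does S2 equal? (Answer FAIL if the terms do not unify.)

io(nat)

Decompose io/1: list(S2) = list(io(nat)).
Decompose list/1: S2 = io(nat).
Bind S2 := io(nat).
MGU = { S2 ↦ io(nat) }, so S2 ↦ io(nat).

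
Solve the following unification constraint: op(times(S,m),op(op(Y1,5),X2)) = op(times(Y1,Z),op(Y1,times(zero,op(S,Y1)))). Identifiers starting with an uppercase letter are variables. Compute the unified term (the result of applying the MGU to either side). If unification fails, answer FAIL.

Decompose op/2: times(S,m) = times(Y1,Z),  op(op(Y1,5),X2) = op(Y1,times(zero,op(S,Y1))).
Decompose times/2: S = Y1,  m = Z.
Bind S := Y1; substituting into the one remaining equation that mentions S gives: op(op(Y1,5),X2) = op(Y1,times(zero,op(Y1,Y1))).
Bind Z := m; no other remaining equation mentions Z.
Decompose op/2: op(Y1,5) = Y1,  X2 = times(zero,op(Y1,Y1)).
Occurs check fails: Y1 occurs in op(Y1,5); the equation Y1 = op(Y1,5) has no finite solution.

FAIL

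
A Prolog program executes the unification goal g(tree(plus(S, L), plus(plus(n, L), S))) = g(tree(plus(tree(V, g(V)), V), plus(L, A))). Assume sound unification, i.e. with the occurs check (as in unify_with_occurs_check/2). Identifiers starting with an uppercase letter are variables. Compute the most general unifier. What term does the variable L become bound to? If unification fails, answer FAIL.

Decompose g/1: tree(plus(S, L), plus(plus(n, L), S)) = tree(plus(tree(V, g(V)), V), plus(L, A)).
Decompose tree/2: plus(S, L) = plus(tree(V, g(V)), V),  plus(plus(n, L), S) = plus(L, A).
Decompose plus/2: S = tree(V, g(V)),  L = V.
Bind S := tree(V, g(V)); substituting into the one remaining equation that mentions S gives: plus(plus(n, L), tree(V, g(V))) = plus(L, A).
Bind L := V; substituting into the remaining equation gives: plus(plus(n, V), tree(V, g(V))) = plus(V, A).
Decompose plus/2: plus(n, V) = V,  tree(V, g(V)) = A.
Occurs check fails: V occurs in plus(n, V); the equation V = plus(n, V) has no finite solution.

FAIL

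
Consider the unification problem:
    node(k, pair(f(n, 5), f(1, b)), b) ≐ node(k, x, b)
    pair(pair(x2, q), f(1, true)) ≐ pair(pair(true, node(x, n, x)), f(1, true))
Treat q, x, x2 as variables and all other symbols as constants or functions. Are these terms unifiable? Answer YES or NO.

YES

Decompose node/3: k ≐ k,  pair(f(n, 5), f(1, b)) ≐ x,  b ≐ b.
Delete trivial equation k ≐ k.
Bind x := pair(f(n, 5), f(1, b)); substituting into the one remaining equation that mentions x gives: pair(pair(x2, q), f(1, true)) ≐ pair(pair(true, node(pair(f(n, 5), f(1, b)), n, pair(f(n, 5), f(1, b)))), f(1, true)).
Delete trivial equation b ≐ b.
Decompose pair/2: pair(x2, q) ≐ pair(true, node(pair(f(n, 5), f(1, b)), n, pair(f(n, 5), f(1, b)))),  f(1, true) ≐ f(1, true).
Decompose pair/2: x2 ≐ true,  q ≐ node(pair(f(n, 5), f(1, b)), n, pair(f(n, 5), f(1, b))).
Bind x2 := true; no other remaining equation mentions x2.
Bind q := node(pair(f(n, 5), f(1, b)), n, pair(f(n, 5), f(1, b))); no other remaining equation mentions q.
Delete trivial equation f(1, true) ≐ f(1, true).
No equations remain and no clash or occurs-check failure arose, so a unifier exists.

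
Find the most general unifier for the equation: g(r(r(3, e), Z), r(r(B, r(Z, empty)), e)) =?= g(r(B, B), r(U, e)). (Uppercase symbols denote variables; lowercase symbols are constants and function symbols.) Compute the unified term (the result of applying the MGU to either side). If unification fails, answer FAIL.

Decompose g/2: r(r(3, e), Z) =?= r(B, B),  r(r(B, r(Z, empty)), e) =?= r(U, e).
Decompose r/2: r(3, e) =?= B,  Z =?= B.
Bind B := r(3, e); substituting into the remaining equations gives: Z =?= r(3, e),  r(r(r(3, e), r(Z, empty)), e) =?= r(U, e).
Bind Z := r(3, e); substituting into the remaining equation gives: r(r(r(3, e), r(r(3, e), empty)), e) =?= r(U, e).
Decompose r/2: r(r(3, e), r(r(3, e), empty)) =?= U,  e =?= e.
Bind U := r(r(3, e), r(r(3, e), empty)); no other remaining equation mentions U.
Delete trivial equation e =?= e.
Applying the MGU to either side gives g(r(r(3, e), r(3, e)), r(r(r(3, e), r(r(3, e), empty)), e)).

g(r(r(3, e), r(3, e)), r(r(r(3, e), r(r(3, e), empty)), e))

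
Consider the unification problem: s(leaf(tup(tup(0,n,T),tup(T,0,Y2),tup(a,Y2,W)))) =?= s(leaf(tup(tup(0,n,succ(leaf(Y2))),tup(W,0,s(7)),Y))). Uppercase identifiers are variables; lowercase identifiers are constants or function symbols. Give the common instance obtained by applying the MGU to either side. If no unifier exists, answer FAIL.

s(leaf(tup(tup(0,n,succ(leaf(s(7)))),tup(succ(leaf(s(7))),0,s(7)),tup(a,s(7),succ(leaf(s(7)))))))

Decompose s/1: leaf(tup(tup(0,n,T),tup(T,0,Y2),tup(a,Y2,W))) =?= leaf(tup(tup(0,n,succ(leaf(Y2))),tup(W,0,s(7)),Y)).
Decompose leaf/1: tup(tup(0,n,T),tup(T,0,Y2),tup(a,Y2,W)) =?= tup(tup(0,n,succ(leaf(Y2))),tup(W,0,s(7)),Y).
Decompose tup/3: tup(0,n,T) =?= tup(0,n,succ(leaf(Y2))),  tup(T,0,Y2) =?= tup(W,0,s(7)),  tup(a,Y2,W) =?= Y.
Decompose tup/3: 0 =?= 0,  n =?= n,  T =?= succ(leaf(Y2)).
Delete trivial equation 0 =?= 0.
Delete trivial equation n =?= n.
Bind T := succ(leaf(Y2)); substituting into the one remaining equation that mentions T gives: tup(succ(leaf(Y2)),0,Y2) =?= tup(W,0,s(7)).
Decompose tup/3: succ(leaf(Y2)) =?= W,  0 =?= 0,  Y2 =?= s(7).
Bind W := succ(leaf(Y2)); substituting into the one remaining equation that mentions W gives: tup(a,Y2,succ(leaf(Y2))) =?= Y.
Delete trivial equation 0 =?= 0.
Bind Y2 := s(7); substituting into the remaining equation gives: tup(a,s(7),succ(leaf(s(7)))) =?= Y. Substituting into the earlier bindings gives T := succ(leaf(s(7))), W := succ(leaf(s(7))).
Bind Y := tup(a,s(7),succ(leaf(s(7)))).
Applying the MGU to either side gives s(leaf(tup(tup(0,n,succ(leaf(s(7)))),tup(succ(leaf(s(7))),0,s(7)),tup(a,s(7),succ(leaf(s(7))))))).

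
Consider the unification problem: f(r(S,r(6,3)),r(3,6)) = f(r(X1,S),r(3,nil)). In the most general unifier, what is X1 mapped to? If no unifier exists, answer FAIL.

Decompose f/2: r(S,r(6,3)) = r(X1,S),  r(3,6) = r(3,nil).
Decompose r/2: S = X1,  r(6,3) = S.
Bind S := X1; substituting into the one remaining equation that mentions S gives: r(6,3) = X1.
Bind X1 := r(6,3); no other remaining equation mentions X1. Substituting into the earlier binding gives S := r(6,3).
Decompose r/2: 3 = 3,  6 = nil.
Delete trivial equation 3 = 3.
Clash: constants 6 and nil differ; no unifier exists.

FAIL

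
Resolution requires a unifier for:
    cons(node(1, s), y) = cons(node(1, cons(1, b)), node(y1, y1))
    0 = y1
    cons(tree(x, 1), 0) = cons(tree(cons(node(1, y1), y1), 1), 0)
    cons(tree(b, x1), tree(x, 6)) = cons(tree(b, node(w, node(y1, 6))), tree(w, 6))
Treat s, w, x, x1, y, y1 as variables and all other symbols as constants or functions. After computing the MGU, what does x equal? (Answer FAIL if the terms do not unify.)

cons(node(1, 0), 0)

Decompose cons/2: node(1, s) = node(1, cons(1, b)),  y = node(y1, y1).
Decompose node/2: 1 = 1,  s = cons(1, b).
Delete trivial equation 1 = 1.
Bind s := cons(1, b); no other remaining equation mentions s.
Bind y := node(y1, y1); no other remaining equation mentions y.
Bind y1 := 0; substituting into the remaining equations gives: cons(tree(x, 1), 0) = cons(tree(cons(node(1, 0), 0), 1), 0),  cons(tree(b, x1), tree(x, 6)) = cons(tree(b, node(w, node(0, 6))), tree(w, 6)). Substituting into the earlier binding gives y := node(0, 0).
Decompose cons/2: tree(x, 1) = tree(cons(node(1, 0), 0), 1),  0 = 0.
Decompose tree/2: x = cons(node(1, 0), 0),  1 = 1.
Bind x := cons(node(1, 0), 0); substituting into the one remaining equation that mentions x gives: cons(tree(b, x1), tree(cons(node(1, 0), 0), 6)) = cons(tree(b, node(w, node(0, 6))), tree(w, 6)).
Delete trivial equation 1 = 1.
Delete trivial equation 0 = 0.
Decompose cons/2: tree(b, x1) = tree(b, node(w, node(0, 6))),  tree(cons(node(1, 0), 0), 6) = tree(w, 6).
Decompose tree/2: b = b,  x1 = node(w, node(0, 6)).
Delete trivial equation b = b.
Bind x1 := node(w, node(0, 6)); no other remaining equation mentions x1.
Decompose tree/2: cons(node(1, 0), 0) = w,  6 = 6.
Bind w := cons(node(1, 0), 0); no other remaining equation mentions w. Substituting into the earlier binding gives x1 := node(cons(node(1, 0), 0), node(0, 6)).
Delete trivial equation 6 = 6.
MGU = { s ↦ cons(1, b), y ↦ node(0, 0), y1 ↦ 0, x ↦ cons(node(1, 0), 0), x1 ↦ node(cons(node(1, 0), 0), node(0, 6)), w ↦ cons(node(1, 0), 0) }, so x ↦ cons(node(1, 0), 0).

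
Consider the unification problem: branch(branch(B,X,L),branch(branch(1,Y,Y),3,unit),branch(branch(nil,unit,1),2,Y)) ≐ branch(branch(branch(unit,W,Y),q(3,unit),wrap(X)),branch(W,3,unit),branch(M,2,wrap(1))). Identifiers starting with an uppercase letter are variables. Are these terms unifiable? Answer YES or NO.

Decompose branch/3: branch(B,X,L) ≐ branch(branch(unit,W,Y),q(3,unit),wrap(X)),  branch(branch(1,Y,Y),3,unit) ≐ branch(W,3,unit),  branch(branch(nil,unit,1),2,Y) ≐ branch(M,2,wrap(1)).
Decompose branch/3: B ≐ branch(unit,W,Y),  X ≐ q(3,unit),  L ≐ wrap(X).
Bind B := branch(unit,W,Y); no other remaining equation mentions B.
Bind X := q(3,unit); substituting into the one remaining equation that mentions X gives: L ≐ wrap(q(3,unit)).
Bind L := wrap(q(3,unit)); no other remaining equation mentions L.
Decompose branch/3: branch(1,Y,Y) ≐ W,  3 ≐ 3,  unit ≐ unit.
Bind W := branch(1,Y,Y); no other remaining equation mentions W. Substituting into the earlier binding gives B := branch(unit,branch(1,Y,Y),Y).
Delete trivial equation 3 ≐ 3.
Delete trivial equation unit ≐ unit.
Decompose branch/3: branch(nil,unit,1) ≐ M,  2 ≐ 2,  Y ≐ wrap(1).
Bind M := branch(nil,unit,1); no other remaining equation mentions M.
Delete trivial equation 2 ≐ 2.
Bind Y := wrap(1). Substituting into the earlier bindings gives B := branch(unit,branch(1,wrap(1),wrap(1)),wrap(1)), W := branch(1,wrap(1),wrap(1)).
No equations remain and no clash or occurs-check failure arose, so a unifier exists.

YES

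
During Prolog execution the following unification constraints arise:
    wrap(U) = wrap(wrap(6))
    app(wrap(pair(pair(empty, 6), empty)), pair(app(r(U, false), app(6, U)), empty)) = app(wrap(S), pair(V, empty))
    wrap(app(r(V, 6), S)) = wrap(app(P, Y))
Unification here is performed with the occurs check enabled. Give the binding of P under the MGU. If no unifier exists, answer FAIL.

Decompose wrap/1: U = wrap(6).
Bind U := wrap(6); substituting into the one remaining equation that mentions U gives: app(wrap(pair(pair(empty, 6), empty)), pair(app(r(wrap(6), false), app(6, wrap(6))), empty)) = app(wrap(S), pair(V, empty)).
Decompose app/2: wrap(pair(pair(empty, 6), empty)) = wrap(S),  pair(app(r(wrap(6), false), app(6, wrap(6))), empty) = pair(V, empty).
Decompose wrap/1: pair(pair(empty, 6), empty) = S.
Bind S := pair(pair(empty, 6), empty); substituting into the one remaining equation that mentions S gives: wrap(app(r(V, 6), pair(pair(empty, 6), empty))) = wrap(app(P, Y)).
Decompose pair/2: app(r(wrap(6), false), app(6, wrap(6))) = V,  empty = empty.
Bind V := app(r(wrap(6), false), app(6, wrap(6))); substituting into the one remaining equation that mentions V gives: wrap(app(r(app(r(wrap(6), false), app(6, wrap(6))), 6), pair(pair(empty, 6), empty))) = wrap(app(P, Y)).
Delete trivial equation empty = empty.
Decompose wrap/1: app(r(app(r(wrap(6), false), app(6, wrap(6))), 6), pair(pair(empty, 6), empty)) = app(P, Y).
Decompose app/2: r(app(r(wrap(6), false), app(6, wrap(6))), 6) = P,  pair(pair(empty, 6), empty) = Y.
Bind P := r(app(r(wrap(6), false), app(6, wrap(6))), 6); no other remaining equation mentions P.
Bind Y := pair(pair(empty, 6), empty).
MGU = { U = wrap(6), S = pair(pair(empty, 6), empty), V = app(r(wrap(6), false), app(6, wrap(6))), P = r(app(r(wrap(6), false), app(6, wrap(6))), 6), Y = pair(pair(empty, 6), empty) }, so P = r(app(r(wrap(6), false), app(6, wrap(6))), 6).

r(app(r(wrap(6), false), app(6, wrap(6))), 6)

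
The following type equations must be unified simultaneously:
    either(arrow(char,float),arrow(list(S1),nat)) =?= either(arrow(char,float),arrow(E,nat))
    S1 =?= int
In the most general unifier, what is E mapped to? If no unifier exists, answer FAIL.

list(int)

Decompose either/2: arrow(char,float) =?= arrow(char,float),  arrow(list(S1),nat) =?= arrow(E,nat).
Delete trivial equation arrow(char,float) =?= arrow(char,float).
Decompose arrow/2: list(S1) =?= E,  nat =?= nat.
Bind E := list(S1); no other remaining equation mentions E.
Delete trivial equation nat =?= nat.
Bind S1 := int. Substituting into the earlier binding gives E := list(int).
MGU = { E ↦ list(int), S1 ↦ int }, so E ↦ list(int).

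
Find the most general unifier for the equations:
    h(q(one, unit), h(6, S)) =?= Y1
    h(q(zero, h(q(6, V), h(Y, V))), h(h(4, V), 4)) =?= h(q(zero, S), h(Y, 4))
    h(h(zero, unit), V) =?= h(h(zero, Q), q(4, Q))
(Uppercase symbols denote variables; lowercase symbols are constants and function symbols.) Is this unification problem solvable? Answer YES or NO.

Bind Y1 := h(q(one, unit), h(6, S)); no other remaining equation mentions Y1.
Decompose h/2: q(zero, h(q(6, V), h(Y, V))) =?= q(zero, S),  h(h(4, V), 4) =?= h(Y, 4).
Decompose q/2: zero =?= zero,  h(q(6, V), h(Y, V)) =?= S.
Delete trivial equation zero =?= zero.
Bind S := h(q(6, V), h(Y, V)); no other remaining equation mentions S. Substituting into the earlier binding gives Y1 := h(q(one, unit), h(6, h(q(6, V), h(Y, V)))).
Decompose h/2: h(4, V) =?= Y,  4 =?= 4.
Bind Y := h(4, V); no other remaining equation mentions Y. Substituting into the earlier bindings gives Y1 := h(q(one, unit), h(6, h(q(6, V), h(h(4, V), V)))), S := h(q(6, V), h(h(4, V), V)).
Delete trivial equation 4 =?= 4.
Decompose h/2: h(zero, unit) =?= h(zero, Q),  V =?= q(4, Q).
Decompose h/2: zero =?= zero,  unit =?= Q.
Delete trivial equation zero =?= zero.
Bind Q := unit; substituting into the remaining equation gives: V =?= q(4, unit).
Bind V := q(4, unit). Substituting into the earlier bindings gives Y1 := h(q(one, unit), h(6, h(q(6, q(4, unit)), h(h(4, q(4, unit)), q(4, unit))))), S := h(q(6, q(4, unit)), h(h(4, q(4, unit)), q(4, unit))), Y := h(4, q(4, unit)).
No equations remain and no clash or occurs-check failure arose, so a unifier exists.

YES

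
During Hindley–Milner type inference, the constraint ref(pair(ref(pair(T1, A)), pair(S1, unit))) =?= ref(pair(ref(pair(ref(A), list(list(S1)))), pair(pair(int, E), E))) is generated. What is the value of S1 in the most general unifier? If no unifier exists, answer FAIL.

pair(int, unit)

Decompose ref/1: pair(ref(pair(T1, A)), pair(S1, unit)) =?= pair(ref(pair(ref(A), list(list(S1)))), pair(pair(int, E), E)).
Decompose pair/2: ref(pair(T1, A)) =?= ref(pair(ref(A), list(list(S1)))),  pair(S1, unit) =?= pair(pair(int, E), E).
Decompose ref/1: pair(T1, A) =?= pair(ref(A), list(list(S1))).
Decompose pair/2: T1 =?= ref(A),  A =?= list(list(S1)).
Bind T1 := ref(A); no other remaining equation mentions T1.
Bind A := list(list(S1)); no other remaining equation mentions A. Substituting into the earlier binding gives T1 := ref(list(list(S1))).
Decompose pair/2: S1 =?= pair(int, E),  unit =?= E.
Bind S1 := pair(int, E); no other remaining equation mentions S1. Substituting into the earlier bindings gives T1 := ref(list(list(pair(int, E)))), A := list(list(pair(int, E))).
Bind E := unit. Substituting into the earlier bindings gives T1 := ref(list(list(pair(int, unit)))), A := list(list(pair(int, unit))), S1 := pair(int, unit).
MGU = { T1 := ref(list(list(pair(int, unit)))), A := list(list(pair(int, unit))), S1 := pair(int, unit), E := unit }, so S1 := pair(int, unit).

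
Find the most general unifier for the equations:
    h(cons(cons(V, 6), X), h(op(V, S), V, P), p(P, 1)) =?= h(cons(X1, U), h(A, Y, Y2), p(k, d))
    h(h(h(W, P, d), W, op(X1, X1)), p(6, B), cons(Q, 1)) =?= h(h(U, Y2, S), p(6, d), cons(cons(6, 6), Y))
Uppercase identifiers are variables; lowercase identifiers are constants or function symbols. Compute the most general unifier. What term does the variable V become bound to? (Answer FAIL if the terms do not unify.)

Decompose h/3: cons(cons(V, 6), X) =?= cons(X1, U),  h(op(V, S), V, P) =?= h(A, Y, Y2),  p(P, 1) =?= p(k, d).
Decompose cons/2: cons(V, 6) =?= X1,  X =?= U.
Bind X1 := cons(V, 6); substituting into the one remaining equation that mentions X1 gives: h(h(h(W, P, d), W, op(cons(V, 6), cons(V, 6))), p(6, B), cons(Q, 1)) =?= h(h(U, Y2, S), p(6, d), cons(cons(6, 6), Y)).
Bind X := U; no other remaining equation mentions X.
Decompose h/3: op(V, S) =?= A,  V =?= Y,  P =?= Y2.
Bind A := op(V, S); no other remaining equation mentions A.
Bind V := Y; substituting into the one remaining equation that mentions V gives: h(h(h(W, P, d), W, op(cons(Y, 6), cons(Y, 6))), p(6, B), cons(Q, 1)) =?= h(h(U, Y2, S), p(6, d), cons(cons(6, 6), Y)). Substituting into the earlier bindings gives X1 := cons(Y, 6), A := op(Y, S).
Bind P := Y2; substituting into the remaining equations gives: p(Y2, 1) =?= p(k, d),  h(h(h(W, Y2, d), W, op(cons(Y, 6), cons(Y, 6))), p(6, B), cons(Q, 1)) =?= h(h(U, Y2, S), p(6, d), cons(cons(6, 6), Y)).
Decompose p/2: Y2 =?= k,  1 =?= d.
Bind Y2 := k; substituting into the one remaining equation that mentions Y2 gives: h(h(h(W, k, d), W, op(cons(Y, 6), cons(Y, 6))), p(6, B), cons(Q, 1)) =?= h(h(U, k, S), p(6, d), cons(cons(6, 6), Y)). Substituting into the earlier binding gives P := k.
Clash: constants 1 and d differ; no unifier exists.

FAIL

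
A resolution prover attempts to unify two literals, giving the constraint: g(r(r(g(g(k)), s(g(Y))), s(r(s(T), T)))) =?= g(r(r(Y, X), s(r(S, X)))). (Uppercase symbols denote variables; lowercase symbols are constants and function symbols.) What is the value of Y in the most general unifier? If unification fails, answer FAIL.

g(g(k))

Decompose g/1: r(r(g(g(k)), s(g(Y))), s(r(s(T), T))) =?= r(r(Y, X), s(r(S, X))).
Decompose r/2: r(g(g(k)), s(g(Y))) =?= r(Y, X),  s(r(s(T), T)) =?= s(r(S, X)).
Decompose r/2: g(g(k)) =?= Y,  s(g(Y)) =?= X.
Bind Y := g(g(k)); substituting into the one remaining equation that mentions Y gives: s(g(g(g(k)))) =?= X.
Bind X := s(g(g(g(k)))); substituting into the remaining equation gives: s(r(s(T), T)) =?= s(r(S, s(g(g(g(k)))))).
Decompose s/1: r(s(T), T) =?= r(S, s(g(g(g(k))))).
Decompose r/2: s(T) =?= S,  T =?= s(g(g(g(k)))).
Bind S := s(T); no other remaining equation mentions S.
Bind T := s(g(g(g(k)))). Substituting into the earlier binding gives S := s(s(g(g(g(k))))).
MGU = { Y ↦ g(g(k)), X ↦ s(g(g(g(k)))), S ↦ s(s(g(g(g(k))))), T ↦ s(g(g(g(k)))) }, so Y ↦ g(g(k)).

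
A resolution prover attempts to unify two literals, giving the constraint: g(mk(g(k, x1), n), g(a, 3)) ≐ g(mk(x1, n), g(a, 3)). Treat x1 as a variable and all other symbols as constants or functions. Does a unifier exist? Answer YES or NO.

Decompose g/2: mk(g(k, x1), n) ≐ mk(x1, n),  g(a, 3) ≐ g(a, 3).
Decompose mk/2: g(k, x1) ≐ x1,  n ≐ n.
Occurs check fails: x1 occurs in g(k, x1); the equation x1 ≐ g(k, x1) has no finite solution.

NO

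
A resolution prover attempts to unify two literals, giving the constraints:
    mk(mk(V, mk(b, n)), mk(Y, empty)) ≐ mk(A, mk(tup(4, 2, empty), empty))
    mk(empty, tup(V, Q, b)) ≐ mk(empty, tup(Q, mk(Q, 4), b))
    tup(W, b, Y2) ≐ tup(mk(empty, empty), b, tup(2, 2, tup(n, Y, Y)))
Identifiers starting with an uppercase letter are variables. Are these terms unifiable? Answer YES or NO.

NO

Decompose mk/2: mk(V, mk(b, n)) ≐ A,  mk(Y, empty) ≐ mk(tup(4, 2, empty), empty).
Bind A := mk(V, mk(b, n)); no other remaining equation mentions A.
Decompose mk/2: Y ≐ tup(4, 2, empty),  empty ≐ empty.
Bind Y := tup(4, 2, empty); substituting into the one remaining equation that mentions Y gives: tup(W, b, Y2) ≐ tup(mk(empty, empty), b, tup(2, 2, tup(n, tup(4, 2, empty), tup(4, 2, empty)))).
Delete trivial equation empty ≐ empty.
Decompose mk/2: empty ≐ empty,  tup(V, Q, b) ≐ tup(Q, mk(Q, 4), b).
Delete trivial equation empty ≐ empty.
Decompose tup/3: V ≐ Q,  Q ≐ mk(Q, 4),  b ≐ b.
Bind V := Q; no other remaining equation mentions V. Substituting into the earlier binding gives A := mk(Q, mk(b, n)).
Occurs check fails: Q occurs in mk(Q, 4); the equation Q ≐ mk(Q, 4) has no finite solution.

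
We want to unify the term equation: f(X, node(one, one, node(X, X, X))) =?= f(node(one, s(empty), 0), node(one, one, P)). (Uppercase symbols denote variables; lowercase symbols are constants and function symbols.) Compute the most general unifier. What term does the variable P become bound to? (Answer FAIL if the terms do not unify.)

node(node(one, s(empty), 0), node(one, s(empty), 0), node(one, s(empty), 0))

Decompose f/2: X =?= node(one, s(empty), 0),  node(one, one, node(X, X, X)) =?= node(one, one, P).
Bind X := node(one, s(empty), 0); substituting into the remaining equation gives: node(one, one, node(node(one, s(empty), 0), node(one, s(empty), 0), node(one, s(empty), 0))) =?= node(one, one, P).
Decompose node/3: one =?= one,  one =?= one,  node(node(one, s(empty), 0), node(one, s(empty), 0), node(one, s(empty), 0)) =?= P.
Delete trivial equation one =?= one.
Delete trivial equation one =?= one.
Bind P := node(node(one, s(empty), 0), node(one, s(empty), 0), node(one, s(empty), 0)).
MGU = { X ↦ node(one, s(empty), 0), P ↦ node(node(one, s(empty), 0), node(one, s(empty), 0), node(one, s(empty), 0)) }, so P ↦ node(node(one, s(empty), 0), node(one, s(empty), 0), node(one, s(empty), 0)).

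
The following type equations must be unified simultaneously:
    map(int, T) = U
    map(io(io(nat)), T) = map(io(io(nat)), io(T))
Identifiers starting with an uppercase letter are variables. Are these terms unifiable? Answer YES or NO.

NO

Bind U := map(int, T); no other remaining equation mentions U.
Decompose map/2: io(io(nat)) = io(io(nat)),  T = io(T).
Delete trivial equation io(io(nat)) = io(io(nat)).
Occurs check fails: T occurs in io(T); the equation T = io(T) has no finite solution.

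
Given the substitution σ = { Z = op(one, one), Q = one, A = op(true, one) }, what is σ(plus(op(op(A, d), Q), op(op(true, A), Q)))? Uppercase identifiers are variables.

Replace each occurrence of Q with one.
Replace each occurrence of A with op(true, one).
Result: plus(op(op(op(true, one), d), one), op(op(true, op(true, one)), one)).

plus(op(op(op(true, one), d), one), op(op(true, op(true, one)), one))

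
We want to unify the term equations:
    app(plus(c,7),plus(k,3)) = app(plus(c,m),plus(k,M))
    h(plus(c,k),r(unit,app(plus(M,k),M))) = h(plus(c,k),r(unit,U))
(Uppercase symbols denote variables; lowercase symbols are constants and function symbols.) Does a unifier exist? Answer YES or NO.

Decompose app/2: plus(c,7) = plus(c,m),  plus(k,3) = plus(k,M).
Decompose plus/2: c = c,  7 = m.
Delete trivial equation c = c.
Clash: constants 7 and m differ; no unifier exists.

NO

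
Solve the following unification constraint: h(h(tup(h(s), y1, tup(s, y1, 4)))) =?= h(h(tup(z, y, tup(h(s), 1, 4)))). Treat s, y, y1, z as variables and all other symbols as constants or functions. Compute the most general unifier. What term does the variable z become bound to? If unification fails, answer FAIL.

FAIL

Decompose h/1: h(tup(h(s), y1, tup(s, y1, 4))) =?= h(tup(z, y, tup(h(s), 1, 4))).
Decompose h/1: tup(h(s), y1, tup(s, y1, 4)) =?= tup(z, y, tup(h(s), 1, 4)).
Decompose tup/3: h(s) =?= z,  y1 =?= y,  tup(s, y1, 4) =?= tup(h(s), 1, 4).
Bind z := h(s); no other remaining equation mentions z.
Bind y1 := y; substituting into the remaining equation gives: tup(s, y, 4) =?= tup(h(s), 1, 4).
Decompose tup/3: s =?= h(s),  y =?= 1,  4 =?= 4.
Occurs check fails: s occurs in h(s); the equation s =?= h(s) has no finite solution.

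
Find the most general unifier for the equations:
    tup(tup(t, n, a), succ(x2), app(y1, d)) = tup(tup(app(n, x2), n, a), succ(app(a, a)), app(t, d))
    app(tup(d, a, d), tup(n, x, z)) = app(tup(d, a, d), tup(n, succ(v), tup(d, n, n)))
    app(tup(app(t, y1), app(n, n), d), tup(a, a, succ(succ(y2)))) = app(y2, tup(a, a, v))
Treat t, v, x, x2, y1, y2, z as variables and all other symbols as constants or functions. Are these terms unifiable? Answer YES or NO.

YES

Decompose tup/3: tup(t, n, a) = tup(app(n, x2), n, a),  succ(x2) = succ(app(a, a)),  app(y1, d) = app(t, d).
Decompose tup/3: t = app(n, x2),  n = n,  a = a.
Bind t := app(n, x2); substituting into the 2 remaining equations that mention t gives: app(y1, d) = app(app(n, x2), d),  app(tup(app(app(n, x2), y1), app(n, n), d), tup(a, a, succ(succ(y2)))) = app(y2, tup(a, a, v)).
Delete trivial equation n = n.
Delete trivial equation a = a.
Decompose succ/1: x2 = app(a, a).
Bind x2 := app(a, a); substituting into the 2 remaining equations that mention x2 gives: app(y1, d) = app(app(n, app(a, a)), d),  app(tup(app(app(n, app(a, a)), y1), app(n, n), d), tup(a, a, succ(succ(y2)))) = app(y2, tup(a, a, v)). Substituting into the earlier binding gives t := app(n, app(a, a)).
Decompose app/2: y1 = app(n, app(a, a)),  d = d.
Bind y1 := app(n, app(a, a)); substituting into the one remaining equation that mentions y1 gives: app(tup(app(app(n, app(a, a)), app(n, app(a, a))), app(n, n), d), tup(a, a, succ(succ(y2)))) = app(y2, tup(a, a, v)).
Delete trivial equation d = d.
Decompose app/2: tup(d, a, d) = tup(d, a, d),  tup(n, x, z) = tup(n, succ(v), tup(d, n, n)).
Delete trivial equation tup(d, a, d) = tup(d, a, d).
Decompose tup/3: n = n,  x = succ(v),  z = tup(d, n, n).
Delete trivial equation n = n.
Bind x := succ(v); no other remaining equation mentions x.
Bind z := tup(d, n, n); no other remaining equation mentions z.
Decompose app/2: tup(app(app(n, app(a, a)), app(n, app(a, a))), app(n, n), d) = y2,  tup(a, a, succ(succ(y2))) = tup(a, a, v).
Bind y2 := tup(app(app(n, app(a, a)), app(n, app(a, a))), app(n, n), d); substituting into the remaining equation gives: tup(a, a, succ(succ(tup(app(app(n, app(a, a)), app(n, app(a, a))), app(n, n), d)))) = tup(a, a, v).
Decompose tup/3: a = a,  a = a,  succ(succ(tup(app(app(n, app(a, a)), app(n, app(a, a))), app(n, n), d))) = v.
Delete trivial equation a = a.
Delete trivial equation a = a.
Bind v := succ(succ(tup(app(app(n, app(a, a)), app(n, app(a, a))), app(n, n), d))). Substituting into the earlier binding gives x := succ(succ(succ(tup(app(app(n, app(a, a)), app(n, app(a, a))), app(n, n), d)))).
No equations remain and no clash or occurs-check failure arose, so a unifier exists.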